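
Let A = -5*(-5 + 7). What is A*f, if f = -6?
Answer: 60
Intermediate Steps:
A = -10 (A = -5*2 = -10)
A*f = -10*(-6) = 60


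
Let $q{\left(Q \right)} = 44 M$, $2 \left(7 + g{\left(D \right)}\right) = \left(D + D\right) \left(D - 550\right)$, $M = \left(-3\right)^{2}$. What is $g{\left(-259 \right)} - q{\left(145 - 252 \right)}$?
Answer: $209128$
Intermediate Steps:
$M = 9$
$g{\left(D \right)} = -7 + D \left(-550 + D\right)$ ($g{\left(D \right)} = -7 + \frac{\left(D + D\right) \left(D - 550\right)}{2} = -7 + \frac{2 D \left(-550 + D\right)}{2} = -7 + D \left(-550 + D\right)$)
$q{\left(Q \right)} = 396$ ($q{\left(Q \right)} = 44 \cdot 9 = 396$)
$g{\left(-259 \right)} - q{\left(145 - 252 \right)} = \left(-7 + \left(-259\right)^{2} - -142450\right) - 396 = \left(-7 + 67081 + 142450\right) - 396 = 209524 - 396 = 209128$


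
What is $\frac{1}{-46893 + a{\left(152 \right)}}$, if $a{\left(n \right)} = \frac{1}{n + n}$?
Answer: $- \frac{304}{14255471} \approx -2.1325 \cdot 10^{-5}$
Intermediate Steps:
$a{\left(n \right)} = \frac{1}{2 n}$
$\frac{1}{-46893 + a{\left(152 \right)}} = \frac{1}{-46893 + \frac{1}{2 \cdot 152}} = \frac{1}{-46893 + \frac{1}{2} \cdot \frac{1}{152}} = \frac{1}{-46893 + \frac{1}{304}} = \frac{1}{- \frac{14255471}{304}} = - \frac{304}{14255471}$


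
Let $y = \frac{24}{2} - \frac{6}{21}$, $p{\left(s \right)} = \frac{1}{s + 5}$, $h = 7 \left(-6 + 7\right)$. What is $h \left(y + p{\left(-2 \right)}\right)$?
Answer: $\frac{253}{3} \approx 84.333$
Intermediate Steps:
$h = 7$ ($h = 7 \cdot 1 = 7$)
$p{\left(s \right)} = \frac{1}{5 + s}$
$y = \frac{82}{7}$ ($y = 24 \cdot \frac{1}{2} - \frac{2}{7} = 12 - \frac{2}{7} = \frac{82}{7} \approx 11.714$)
$h \left(y + p{\left(-2 \right)}\right) = 7 \left(\frac{82}{7} + \frac{1}{5 - 2}\right) = 7 \left(\frac{82}{7} + \frac{1}{3}\right) = 7 \cdot \frac{253}{21} = \frac{253}{3}$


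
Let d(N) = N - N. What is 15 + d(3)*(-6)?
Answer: 15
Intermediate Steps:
d(N) = 0
15 + d(3)*(-6) = 15 + 0*(-6) = 15 + 0 = 15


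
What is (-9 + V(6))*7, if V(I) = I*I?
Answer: 189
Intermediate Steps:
V(I) = I**2
(-9 + V(6))*7 = (-9 + 6**2)*7 = (-9 + 36)*7 = 27*7 = 189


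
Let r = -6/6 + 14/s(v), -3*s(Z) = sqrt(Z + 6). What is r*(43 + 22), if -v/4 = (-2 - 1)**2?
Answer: -65 + 91*I*sqrt(30) ≈ -65.0 + 498.43*I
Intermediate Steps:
v = -36 (v = -4*(-2 - 1)**2 = -4*(-3)**2 = -4*9 = -36)
s(Z) = -sqrt(6 + Z)/3 (s(Z) = -sqrt(Z + 6)/3 = -sqrt(6 + Z)/3)
r = -1 + 7*I*sqrt(30)/5 (r = -6/6 + 14/((-sqrt(6 - 36)/3)) = -6*1/6 + 14/((-I*sqrt(30)/3)) = -1 + 14/((-I*sqrt(30)/3)) = -1 + 14*(I*sqrt(30)/10) = -1 + 7*I*sqrt(30)/5 ≈ -1.0 + 7.6681*I)
r*(43 + 22) = (-1 + 7*I*sqrt(30)/5)*(43 + 22) = (-1 + 7*I*sqrt(30)/5)*65 = -65 + 91*I*sqrt(30)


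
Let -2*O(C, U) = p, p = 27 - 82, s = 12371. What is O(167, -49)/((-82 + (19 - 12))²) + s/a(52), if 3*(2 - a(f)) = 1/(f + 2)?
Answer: 4509233053/726750 ≈ 6204.7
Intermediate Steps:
a(f) = 2 - 1/(3*(2 + f)) (a(f) = 2 - 1/(3*(f + 2)) = 2 - 1/(3*(2 + f)))
p = -55
O(C, U) = 55/2 (O(C, U) = -½*(-55) = 55/2)
O(167, -49)/((-82 + (19 - 12))²) + s/a(52) = 55/(2*((-82 + (19 - 12))²)) + 12371/(((11 + 6*52)/(3*(2 + 52)))) = 55/(2*((-82 + 7)²)) + 12371/(((⅓)*(11 + 312)/54)) = 55/(2*((-75)²)) + 12371/(((⅓)*(1/54)*323)) = (55/2)/5625 + 12371/(323/162) = (55/2)*(1/5625) + 12371*(162/323) = 11/2250 + 2004102/323 = 4509233053/726750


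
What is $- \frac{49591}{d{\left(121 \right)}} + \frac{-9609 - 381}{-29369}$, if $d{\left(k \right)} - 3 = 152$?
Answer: $- \frac{1454889629}{4552195} \approx -319.6$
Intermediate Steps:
$d{\left(k \right)} = 155$ ($d{\left(k \right)} = 3 + 152 = 155$)
$- \frac{49591}{d{\left(121 \right)}} + \frac{-9609 - 381}{-29369} = - \frac{49591}{155} + \frac{-9609 - 381}{-29369} = \left(-49591\right) \frac{1}{155} - - \frac{9990}{29369} = - \frac{49591}{155} + \frac{9990}{29369} = - \frac{1454889629}{4552195}$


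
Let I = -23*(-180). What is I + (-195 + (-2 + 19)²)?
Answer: 4234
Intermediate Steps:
I = 4140
I + (-195 + (-2 + 19)²) = 4140 + (-195 + (-2 + 19)²) = 4140 + (-195 + 17²) = 4140 + (-195 + 289) = 4140 + 94 = 4234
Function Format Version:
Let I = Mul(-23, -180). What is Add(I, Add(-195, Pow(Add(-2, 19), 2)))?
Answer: 4234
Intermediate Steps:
I = 4140
Add(I, Add(-195, Pow(Add(-2, 19), 2))) = Add(4140, Add(-195, Pow(Add(-2, 19), 2))) = Add(4140, Add(-195, Pow(17, 2))) = Add(4140, Add(-195, 289)) = Add(4140, 94) = 4234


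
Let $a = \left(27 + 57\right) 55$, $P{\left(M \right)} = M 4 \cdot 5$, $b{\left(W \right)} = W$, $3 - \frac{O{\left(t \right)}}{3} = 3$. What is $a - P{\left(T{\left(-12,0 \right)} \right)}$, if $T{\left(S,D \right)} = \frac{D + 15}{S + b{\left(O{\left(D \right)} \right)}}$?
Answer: $4645$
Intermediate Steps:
$O{\left(t \right)} = 0$ ($O{\left(t \right)} = 9 - 9 = 0$)
$T{\left(S,D \right)} = \frac{15 + D}{S}$ ($T{\left(S,D \right)} = \frac{D + 15}{S + 0} = \frac{15 + D}{S}$)
$P{\left(M \right)} = 20 M$ ($P{\left(M \right)} = 4 M 5 = 20 M$)
$a = 4620$ ($a = 84 \cdot 55 = 4620$)
$a - P{\left(T{\left(-12,0 \right)} \right)} = 4620 - 20 \frac{15 + 0}{-12} = 4620 - 20 \left(\left(- \frac{1}{12}\right) 15\right) = 4620 - 20 \left(- \frac{5}{4}\right) = 4620 - -25 = 4620 + 25 = 4645$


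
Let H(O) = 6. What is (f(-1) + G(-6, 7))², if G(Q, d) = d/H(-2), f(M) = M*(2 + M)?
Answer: 1/36 ≈ 0.027778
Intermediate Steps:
G(Q, d) = d/6
(f(-1) + G(-6, 7))² = (-(2 - 1) + (⅙)*7)² = (-1*1 + 7/6)² = (-1 + 7/6)² = (⅙)² = 1/36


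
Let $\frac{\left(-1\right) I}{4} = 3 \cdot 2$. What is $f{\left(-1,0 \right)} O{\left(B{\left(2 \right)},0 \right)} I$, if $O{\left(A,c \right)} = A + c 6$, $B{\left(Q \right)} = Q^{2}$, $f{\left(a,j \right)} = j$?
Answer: $0$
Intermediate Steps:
$I = -24$ ($I = - 4 \cdot 3 \cdot 2 = \left(-4\right) 6 = -24$)
$O{\left(A,c \right)} = A + 6 c$
$f{\left(-1,0 \right)} O{\left(B{\left(2 \right)},0 \right)} I = 0 \left(2^{2} + 6 \cdot 0\right) \left(-24\right) = 0 \left(4 + 0\right) \left(-24\right) = 0 \cdot 4 \left(-24\right) = 0 \left(-24\right) = 0$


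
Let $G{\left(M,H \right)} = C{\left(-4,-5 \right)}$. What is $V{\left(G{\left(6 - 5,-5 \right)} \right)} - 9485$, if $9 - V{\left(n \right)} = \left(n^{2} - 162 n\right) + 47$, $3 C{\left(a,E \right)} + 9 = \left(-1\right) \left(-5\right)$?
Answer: $- \frac{87667}{9} \approx -9740.8$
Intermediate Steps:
$C{\left(a,E \right)} = - \frac{4}{3}$ ($C{\left(a,E \right)} = -3 + \frac{\left(-1\right) \left(-5\right)}{3} = -3 + \frac{1}{3} \cdot 5 = -3 + \frac{5}{3} = - \frac{4}{3}$)
$G{\left(M,H \right)} = - \frac{4}{3}$
$V{\left(n \right)} = -38 - n^{2} + 162 n$ ($V{\left(n \right)} = 9 - \left(\left(n^{2} - 162 n\right) + 47\right) = 9 - \left(47 + n^{2} - 162 n\right) = -38 - n^{2} + 162 n$)
$V{\left(G{\left(6 - 5,-5 \right)} \right)} - 9485 = \left(-38 - \left(- \frac{4}{3}\right)^{2} + 162 \left(- \frac{4}{3}\right)\right) - 9485 = \left(-38 - \frac{16}{9} - 216\right) - 9485 = - \frac{2302}{9} - 9485 = - \frac{87667}{9}$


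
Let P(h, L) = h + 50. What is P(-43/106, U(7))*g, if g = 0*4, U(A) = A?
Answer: 0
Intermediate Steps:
P(h, L) = 50 + h
g = 0
P(-43/106, U(7))*g = (50 - 43/106)*0 = (5257/106)*0 = 0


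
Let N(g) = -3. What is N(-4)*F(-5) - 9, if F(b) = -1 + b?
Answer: 9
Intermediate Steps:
N(-4)*F(-5) - 9 = -3*(-1 - 5) - 9 = -3*(-6) - 9 = 18 - 9 = 9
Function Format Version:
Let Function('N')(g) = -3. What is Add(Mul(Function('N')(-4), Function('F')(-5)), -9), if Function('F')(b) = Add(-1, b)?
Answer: 9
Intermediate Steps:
Add(Mul(Function('N')(-4), Function('F')(-5)), -9) = Add(Mul(-3, Add(-1, -5)), -9) = Add(Mul(-3, -6), -9) = Add(18, -9) = 9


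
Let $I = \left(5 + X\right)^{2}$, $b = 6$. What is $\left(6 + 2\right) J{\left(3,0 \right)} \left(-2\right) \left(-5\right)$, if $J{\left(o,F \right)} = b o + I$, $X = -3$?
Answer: $1760$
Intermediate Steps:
$I = 4$ ($I = \left(5 - 3\right)^{2} = 2^{2} = 4$)
$J{\left(o,F \right)} = 4 + 6 o$ ($J{\left(o,F \right)} = 6 o + 4 = 4 + 6 o$)
$\left(6 + 2\right) J{\left(3,0 \right)} \left(-2\right) \left(-5\right) = \left(6 + 2\right) \left(4 + 6 \cdot 3\right) \left(-2\right) \left(-5\right) = 8 \left(4 + 18\right) \left(-2\right) \left(-5\right) = 8 \cdot 22 \left(-2\right) \left(-5\right) = 176 \left(-2\right) \left(-5\right) = \left(-352\right) \left(-5\right) = 1760$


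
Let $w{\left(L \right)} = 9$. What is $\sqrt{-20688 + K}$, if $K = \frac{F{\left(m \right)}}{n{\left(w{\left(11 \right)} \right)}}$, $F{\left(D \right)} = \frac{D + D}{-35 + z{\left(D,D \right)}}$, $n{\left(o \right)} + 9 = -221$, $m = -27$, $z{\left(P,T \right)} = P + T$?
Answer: $\frac{i \sqrt{2167176371145}}{10235} \approx 143.83 i$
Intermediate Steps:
$n{\left(o \right)} = -230$ ($n{\left(o \right)} = -9 - 221 = -230$)
$F{\left(D \right)} = \frac{2 D}{-35 + 2 D}$ ($F{\left(D \right)} = \frac{D + D}{-35 + \left(D + D\right)} = \frac{2 D}{-35 + 2 D}$)
$K = - \frac{27}{10235}$ ($K = \frac{2 \left(-27\right) \frac{1}{-35 + 2 \left(-27\right)}}{-230} = 2 \left(-27\right) \frac{1}{-35 - 54} \left(- \frac{1}{230}\right) = 2 \left(-27\right) \frac{1}{-89} \left(- \frac{1}{230}\right) = 2 \left(-27\right) \left(- \frac{1}{89}\right) \left(- \frac{1}{230}\right) = \frac{54}{89} \left(- \frac{1}{230}\right) = - \frac{27}{10235} \approx -0.002638$)
$\sqrt{-20688 + K} = \sqrt{-20688 - \frac{27}{10235}} = \sqrt{- \frac{211741707}{10235}} = \frac{i \sqrt{2167176371145}}{10235}$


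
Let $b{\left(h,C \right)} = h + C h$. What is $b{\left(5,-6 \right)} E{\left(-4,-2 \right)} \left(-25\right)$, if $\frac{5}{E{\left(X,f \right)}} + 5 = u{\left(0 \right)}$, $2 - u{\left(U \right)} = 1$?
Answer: $- \frac{3125}{4} \approx -781.25$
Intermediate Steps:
$u{\left(U \right)} = 1$ ($u{\left(U \right)} = 2 - 1 = 1$)
$E{\left(X,f \right)} = - \frac{5}{4}$ ($E{\left(X,f \right)} = \frac{5}{-5 + 1} = \frac{5}{-4} = 5 \left(- \frac{1}{4}\right) = - \frac{5}{4}$)
$b{\left(5,-6 \right)} E{\left(-4,-2 \right)} \left(-25\right) = 5 \left(1 - 6\right) \left(- \frac{5}{4}\right) \left(-25\right) = 5 \left(-5\right) \left(- \frac{5}{4}\right) \left(-25\right) = \left(-25\right) \left(- \frac{5}{4}\right) \left(-25\right) = \frac{125}{4} \left(-25\right) = - \frac{3125}{4}$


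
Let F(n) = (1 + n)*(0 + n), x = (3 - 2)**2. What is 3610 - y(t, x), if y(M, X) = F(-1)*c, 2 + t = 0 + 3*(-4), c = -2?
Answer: 3610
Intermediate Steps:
x = 1 (x = 1**2 = 1)
F(n) = n*(1 + n) (F(n) = (1 + n)*n = n*(1 + n))
t = -14 (t = -2 + (0 + 3*(-4)) = -2 + (0 - 12) = -2 - 12 = -14)
y(M, X) = 0 (y(M, X) = -(1 - 1)*(-2) = -1*0*(-2) = 0*(-2) = 0)
3610 - y(t, x) = 3610 - 1*0 = 3610 + 0 = 3610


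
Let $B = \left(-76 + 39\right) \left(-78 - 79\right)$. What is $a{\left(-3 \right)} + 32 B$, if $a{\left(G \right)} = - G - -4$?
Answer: $185895$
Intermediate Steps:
$B = 5809$ ($B = \left(-37\right) \left(-157\right) = 5809$)
$a{\left(G \right)} = 4 - G$ ($a{\left(G \right)} = - G + 4 = 4 - G$)
$a{\left(-3 \right)} + 32 B = \left(4 - -3\right) + 32 \cdot 5809 = \left(4 + 3\right) + 185888 = 7 + 185888 = 185895$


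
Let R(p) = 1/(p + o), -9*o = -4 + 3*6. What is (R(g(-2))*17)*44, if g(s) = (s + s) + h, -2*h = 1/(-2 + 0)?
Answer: -26928/191 ≈ -140.98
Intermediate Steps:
h = ¼ (h = -1/(2*(-2 + 0)) = -½/(-2) = -½*(-½) = ¼ ≈ 0.25000)
g(s) = ¼ + 2*s (g(s) = (s + s) + ¼ = 2*s + ¼ = ¼ + 2*s)
o = -14/9 (o = -(-4 + 3*6)/9 = -(-4 + 18)/9 = -⅑*14 = -14/9 ≈ -1.5556)
R(p) = 1/(-14/9 + p) (R(p) = 1/(p - 14/9) = 1/(-14/9 + p))
(R(g(-2))*17)*44 = ((9/(-14 + 9*(¼ + 2*(-2))))*17)*44 = ((9/(-14 + 9*(¼ - 4)))*17)*44 = ((9/(-14 + 9*(-15/4)))*17)*44 = ((9/(-14 - 135/4))*17)*44 = ((9/(-191/4))*17)*44 = ((9*(-4/191))*17)*44 = -36/191*17*44 = -612/191*44 = -26928/191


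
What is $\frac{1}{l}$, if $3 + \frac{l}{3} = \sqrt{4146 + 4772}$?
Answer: $\frac{1}{8909} + \frac{7 \sqrt{182}}{26727} \approx 0.0036456$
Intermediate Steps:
$l = -9 + 21 \sqrt{182}$ ($l = -9 + 3 \sqrt{4146 + 4772} = -9 + 3 \sqrt{8918} = -9 + 3 \cdot 7 \sqrt{182} = -9 + 21 \sqrt{182} \approx 274.31$)
$\frac{1}{l} = \frac{1}{-9 + 21 \sqrt{182}}$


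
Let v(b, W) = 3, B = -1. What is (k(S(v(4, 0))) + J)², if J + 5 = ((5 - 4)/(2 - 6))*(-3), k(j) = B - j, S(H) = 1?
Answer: 625/16 ≈ 39.063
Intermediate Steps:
k(j) = -1 - j
J = -17/4 (J = -5 + ((5 - 4)/(2 - 6))*(-3) = -5 + (1/(-4))*(-3) = -5 + (1*(-¼))*(-3) = -5 - ¼*(-3) = -5 + ¾ = -17/4 ≈ -4.2500)
(k(S(v(4, 0))) + J)² = ((-1 - 1*1) - 17/4)² = ((-1 - 1) - 17/4)² = (-2 - 17/4)² = (-25/4)² = 625/16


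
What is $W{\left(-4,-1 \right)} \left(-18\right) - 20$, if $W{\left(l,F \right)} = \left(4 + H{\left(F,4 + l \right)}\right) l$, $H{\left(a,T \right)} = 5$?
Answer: $628$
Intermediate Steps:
$W{\left(l,F \right)} = 9 l$ ($W{\left(l,F \right)} = \left(4 + 5\right) l = 9 l$)
$W{\left(-4,-1 \right)} \left(-18\right) - 20 = 9 \left(-4\right) \left(-18\right) - 20 = \left(-36\right) \left(-18\right) - 20 = 648 - 20 = 628$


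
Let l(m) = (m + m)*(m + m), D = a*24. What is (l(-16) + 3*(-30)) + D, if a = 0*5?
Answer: 934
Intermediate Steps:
a = 0
D = 0 (D = 0*24 = 0)
l(m) = 4*m**2 (l(m) = (2*m)*(2*m) = 4*m**2)
(l(-16) + 3*(-30)) + D = (4*(-16)**2 + 3*(-30)) + 0 = (4*256 - 90) + 0 = (1024 - 90) + 0 = 934 + 0 = 934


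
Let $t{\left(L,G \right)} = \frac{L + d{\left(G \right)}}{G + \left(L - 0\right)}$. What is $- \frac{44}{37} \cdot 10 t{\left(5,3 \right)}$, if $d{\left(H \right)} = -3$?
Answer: $- \frac{110}{37} \approx -2.973$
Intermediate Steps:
$t{\left(L,G \right)} = \frac{-3 + L}{G + L}$ ($t{\left(L,G \right)} = \frac{L - 3}{G + \left(L - 0\right)} = \frac{-3 + L}{G + \left(L + 0\right)} = \frac{-3 + L}{G + L}$)
$- \frac{44}{37} \cdot 10 t{\left(5,3 \right)} = - \frac{44}{37} \cdot 10 \frac{-3 + 5}{3 + 5} = \left(-44\right) \frac{1}{37} \cdot 10 \cdot \frac{1}{8} \cdot 2 = \left(- \frac{44}{37}\right) 10 \cdot \frac{1}{8} \cdot 2 = \left(- \frac{440}{37}\right) \frac{1}{4} = - \frac{110}{37}$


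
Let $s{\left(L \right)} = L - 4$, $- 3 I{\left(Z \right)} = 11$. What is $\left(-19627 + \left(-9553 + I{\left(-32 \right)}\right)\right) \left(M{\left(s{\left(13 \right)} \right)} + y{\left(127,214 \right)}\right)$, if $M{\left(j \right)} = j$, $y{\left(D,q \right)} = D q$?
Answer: $- \frac{2380249037}{3} \approx -7.9342 \cdot 10^{8}$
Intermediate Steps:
$I{\left(Z \right)} = - \frac{11}{3}$ ($I{\left(Z \right)} = \left(- \frac{1}{3}\right) 11 = - \frac{11}{3}$)
$s{\left(L \right)} = -4 + L$ ($s{\left(L \right)} = L - 4 = -4 + L$)
$\left(-19627 + \left(-9553 + I{\left(-32 \right)}\right)\right) \left(M{\left(s{\left(13 \right)} \right)} + y{\left(127,214 \right)}\right) = \left(-19627 - \frac{28670}{3}\right) \left(\left(-4 + 13\right) + 127 \cdot 214\right) = \left(-19627 - \frac{28670}{3}\right) \left(9 + 27178\right) = \left(- \frac{87551}{3}\right) 27187 = - \frac{2380249037}{3}$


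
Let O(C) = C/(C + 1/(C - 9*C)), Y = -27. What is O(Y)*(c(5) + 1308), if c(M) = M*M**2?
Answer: 8357256/5831 ≈ 1433.2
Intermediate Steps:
O(C) = C/(C - 1/(8*C)) (O(C) = C/(C + 1/(-8*C)) = C/(C - 1/(8*C)))
c(M) = M**3
O(Y)*(c(5) + 1308) = (8*(-27)**2/(-1 + 8*(-27)**2))*(5**3 + 1308) = (8*729/(-1 + 8*729))*(125 + 1308) = (8*729/(-1 + 5832))*1433 = (8*729/5831)*1433 = (8*729*(1/5831))*1433 = (5832/5831)*1433 = 8357256/5831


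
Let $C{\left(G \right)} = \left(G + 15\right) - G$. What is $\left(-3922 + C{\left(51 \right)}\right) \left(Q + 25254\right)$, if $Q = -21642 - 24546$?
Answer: $81789138$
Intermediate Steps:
$C{\left(G \right)} = 15$ ($C{\left(G \right)} = \left(15 + G\right) - G = 15$)
$Q = -46188$ ($Q = -21642 - 24546 = -46188$)
$\left(-3922 + C{\left(51 \right)}\right) \left(Q + 25254\right) = \left(-3922 + 15\right) \left(-46188 + 25254\right) = \left(-3907\right) \left(-20934\right) = 81789138$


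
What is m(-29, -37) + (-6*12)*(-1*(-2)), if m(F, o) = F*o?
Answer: 929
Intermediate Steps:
m(-29, -37) + (-6*12)*(-1*(-2)) = -29*(-37) + (-6*12)*(-1*(-2)) = 1073 - 72*2 = 1073 - 144 = 929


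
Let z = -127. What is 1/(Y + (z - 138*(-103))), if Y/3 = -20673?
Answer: -1/47932 ≈ -2.0863e-5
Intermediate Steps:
Y = -62019 (Y = 3*(-20673) = -62019)
1/(Y + (z - 138*(-103))) = 1/(-62019 + (-127 - 138*(-103))) = 1/(-62019 + (-127 + 14214)) = 1/(-62019 + 14087) = 1/(-47932) = -1/47932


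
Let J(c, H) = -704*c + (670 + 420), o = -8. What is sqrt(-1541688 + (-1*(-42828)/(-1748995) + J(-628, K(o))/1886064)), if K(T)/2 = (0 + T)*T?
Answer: I*sqrt(116499464123062962459499753490)/274893042140 ≈ 1241.6*I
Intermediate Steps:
K(T) = 2*T**2 (K(T) = 2*((0 + T)*T) = 2*(T*T) = 2*T**2)
J(c, H) = 1090 - 704*c (J(c, H) = -704*c + 1090 = 1090 - 704*c)
sqrt(-1541688 + (-1*(-42828)/(-1748995) + J(-628, K(o))/1886064)) = sqrt(-1541688 + (-1*(-42828)/(-1748995) + (1090 - 704*(-628))/1886064)) = sqrt(-1541688 + (42828*(-1/1748995) + (1090 + 442112)*(1/1886064))) = sqrt(-1541688 + (-42828/1748995 + 443202*(1/1886064))) = sqrt(-1541688 + (-42828/1748995 + 73867/314344)) = sqrt(-1541688 + 115730288833/549786084280) = sqrt(-847598492971175807/549786084280) = I*sqrt(116499464123062962459499753490)/274893042140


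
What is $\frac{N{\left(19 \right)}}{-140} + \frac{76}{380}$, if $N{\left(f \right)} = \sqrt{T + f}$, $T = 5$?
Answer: $\frac{1}{5} - \frac{\sqrt{6}}{70} \approx 0.16501$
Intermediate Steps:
$N{\left(f \right)} = \sqrt{5 + f}$
$\frac{N{\left(19 \right)}}{-140} + \frac{76}{380} = \frac{\sqrt{5 + 19}}{-140} + \frac{76}{380} = \sqrt{24} \left(- \frac{1}{140}\right) + 76 \cdot \frac{1}{380} = 2 \sqrt{6} \left(- \frac{1}{140}\right) + \frac{1}{5} = - \frac{\sqrt{6}}{70} + \frac{1}{5} = \frac{1}{5} - \frac{\sqrt{6}}{70}$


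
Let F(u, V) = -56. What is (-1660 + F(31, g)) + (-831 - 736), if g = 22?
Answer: -3283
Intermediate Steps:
(-1660 + F(31, g)) + (-831 - 736) = (-1660 - 56) + (-831 - 736) = -1716 - 1567 = -3283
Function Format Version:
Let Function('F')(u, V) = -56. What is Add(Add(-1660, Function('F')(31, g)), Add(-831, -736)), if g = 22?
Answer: -3283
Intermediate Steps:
Add(Add(-1660, Function('F')(31, g)), Add(-831, -736)) = Add(Add(-1660, -56), Add(-831, -736)) = Add(-1716, -1567) = -3283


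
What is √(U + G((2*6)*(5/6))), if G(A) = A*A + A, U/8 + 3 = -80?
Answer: I*√554 ≈ 23.537*I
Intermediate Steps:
U = -664 (U = -24 + 8*(-80) = -24 - 640 = -664)
G(A) = A + A² (G(A) = A² + A = A + A²)
√(U + G((2*6)*(5/6))) = √(-664 + ((2*6)*(5/6))*(1 + (2*6)*(5/6))) = √(-664 + (12*(5*(⅙)))*(1 + 12*(5*(⅙)))) = √(-664 + (12*(⅚))*(1 + 12*(⅚))) = √(-664 + 10*(1 + 10)) = √(-664 + 10*11) = √(-664 + 110) = √(-554) = I*√554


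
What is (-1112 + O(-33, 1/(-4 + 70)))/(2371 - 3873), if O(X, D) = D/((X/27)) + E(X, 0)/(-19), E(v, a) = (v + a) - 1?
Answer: 5104805/6906196 ≈ 0.73916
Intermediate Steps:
E(v, a) = -1 + a + v (E(v, a) = (a + v) - 1 = -1 + a + v)
O(X, D) = 1/19 - X/19 + 27*D/X (O(X, D) = D/((X/27)) + (-1 + 0 + X)/(-19) = D/((X*(1/27))) + (-1 + X)*(-1/19) = D/((X/27)) + (1/19 - X/19) = D*(27/X) + (1/19 - X/19) = 27*D/X + (1/19 - X/19) = 1/19 - X/19 + 27*D/X)
(-1112 + O(-33, 1/(-4 + 70)))/(2371 - 3873) = (-1112 + (1/19)*(513/(-4 + 70) - 33*(1 - 1*(-33)))/(-33))/(2371 - 3873) = (-1112 + (1/19)*(-1/33)*(513/66 - 33*(1 + 33)))/(-1502) = (-1112 + (1/19)*(-1/33)*(513*(1/66) - 33*34))*(-1/1502) = (-1112 + (1/19)*(-1/33)*(171/22 - 1122))*(-1/1502) = (-1112 + (1/19)*(-1/33)*(-24513/22))*(-1/1502) = (-1112 + 8171/4598)*(-1/1502) = -5104805/4598*(-1/1502) = 5104805/6906196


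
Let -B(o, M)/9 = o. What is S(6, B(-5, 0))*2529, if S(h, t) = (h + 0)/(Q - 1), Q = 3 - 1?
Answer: 15174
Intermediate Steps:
B(o, M) = -9*o
Q = 2
S(h, t) = h (S(h, t) = (h + 0)/(2 - 1) = h/1 = h*1 = h)
S(6, B(-5, 0))*2529 = 6*2529 = 15174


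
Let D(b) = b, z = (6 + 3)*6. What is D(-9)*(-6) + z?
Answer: 108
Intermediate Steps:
z = 54 (z = 9*6 = 54)
D(-9)*(-6) + z = -9*(-6) + 54 = 54 + 54 = 108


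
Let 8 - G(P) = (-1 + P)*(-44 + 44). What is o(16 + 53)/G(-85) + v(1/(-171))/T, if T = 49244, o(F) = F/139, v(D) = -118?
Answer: 816655/13689832 ≈ 0.059654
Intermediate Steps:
G(P) = 8 (G(P) = 8 - (-1 + P)*(-44 + 44) = 8 - (-1 + P)*0 = 8 - 1*0 = 8 + 0 = 8)
o(F) = F/139 (o(F) = F*(1/139) = F/139)
o(16 + 53)/G(-85) + v(1/(-171))/T = ((16 + 53)/139)/8 - 118/49244 = ((1/139)*69)*(⅛) - 118*1/49244 = (69/139)*(⅛) - 59/24622 = 69/1112 - 59/24622 = 816655/13689832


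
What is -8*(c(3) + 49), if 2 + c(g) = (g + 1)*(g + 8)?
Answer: -728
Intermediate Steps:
c(g) = -2 + (1 + g)*(8 + g) (c(g) = -2 + (g + 1)*(g + 8) = -2 + (1 + g)*(8 + g))
-8*(c(3) + 49) = -8*((6 + 3² + 9*3) + 49) = -8*((6 + 9 + 27) + 49) = -8*(42 + 49) = -8*91 = -728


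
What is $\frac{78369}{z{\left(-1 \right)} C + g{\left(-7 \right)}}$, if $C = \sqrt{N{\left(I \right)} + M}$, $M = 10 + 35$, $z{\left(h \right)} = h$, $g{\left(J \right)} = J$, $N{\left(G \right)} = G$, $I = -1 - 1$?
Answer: $- \frac{182861}{2} + \frac{26123 \sqrt{43}}{2} \approx -5780.5$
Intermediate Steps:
$I = -2$
$M = 45$
$C = \sqrt{43}$ ($C = \sqrt{-2 + 45} = \sqrt{43} \approx 6.5574$)
$\frac{78369}{z{\left(-1 \right)} C + g{\left(-7 \right)}} = \frac{78369}{- \sqrt{43} - 7} = \frac{78369}{-7 - \sqrt{43}}$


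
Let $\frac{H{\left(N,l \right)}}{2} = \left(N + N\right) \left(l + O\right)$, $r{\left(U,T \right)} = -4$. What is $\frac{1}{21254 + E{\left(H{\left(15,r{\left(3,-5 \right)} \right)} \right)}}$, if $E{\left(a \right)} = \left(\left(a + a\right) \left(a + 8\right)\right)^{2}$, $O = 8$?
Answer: $\frac{1}{14170542854} \approx 7.0569 \cdot 10^{-11}$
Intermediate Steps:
$H{\left(N,l \right)} = 4 N \left(8 + l\right)$ ($H{\left(N,l \right)} = 2 \left(N + N\right) \left(l + 8\right) = 2 \cdot 2 N \left(8 + l\right) = 4 N \left(8 + l\right)$)
$E{\left(a \right)} = 4 a^{2} \left(8 + a\right)^{2}$ ($E{\left(a \right)} = \left(2 a \left(8 + a\right)\right)^{2} = 4 a^{2} \left(8 + a\right)^{2}$)
$\frac{1}{21254 + E{\left(H{\left(15,r{\left(3,-5 \right)} \right)} \right)}} = \frac{1}{21254 + 4 \left(4 \cdot 15 \left(8 - 4\right)\right)^{2} \left(8 + 4 \cdot 15 \left(8 - 4\right)\right)^{2}} = \frac{1}{21254 + 4 \left(4 \cdot 15 \cdot 4\right)^{2} \left(8 + 4 \cdot 15 \cdot 4\right)^{2}} = \frac{1}{21254 + 4 \cdot 240^{2} \left(8 + 240\right)^{2}} = \frac{1}{21254 + 4 \cdot 57600 \cdot 248^{2}} = \frac{1}{21254 + 4 \cdot 57600 \cdot 61504} = \frac{1}{21254 + 14170521600} = \frac{1}{14170542854}$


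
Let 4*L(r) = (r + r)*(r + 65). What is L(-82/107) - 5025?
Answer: -57813018/11449 ≈ -5049.6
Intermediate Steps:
L(r) = r*(65 + r)/2 (L(r) = ((r + r)*(r + 65))/4 = ((2*r)*(65 + r))/4 = (2*r*(65 + r))/4 = r*(65 + r)/2)
L(-82/107) - 5025 = (-82/107)*(65 - 82/107)/2 - 5025 = (-82*1/107)*(65 - 82*1/107)/2 - 5025 = (1/2)*(-82/107)*(65 - 82/107) - 5025 = (1/2)*(-82/107)*(6873/107) - 5025 = -281793/11449 - 5025 = -57813018/11449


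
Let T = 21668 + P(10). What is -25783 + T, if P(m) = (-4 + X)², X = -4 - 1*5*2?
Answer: -3791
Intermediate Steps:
X = -14 (X = -4 - 5*2 = -4 - 10 = -14)
P(m) = 324 (P(m) = (-4 - 14)² = (-18)² = 324)
T = 21992 (T = 21668 + 324 = 21992)
-25783 + T = -25783 + 21992 = -3791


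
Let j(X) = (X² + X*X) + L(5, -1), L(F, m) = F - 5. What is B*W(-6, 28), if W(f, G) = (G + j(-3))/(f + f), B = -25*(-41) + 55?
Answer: -4140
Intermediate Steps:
L(F, m) = -5 + F
j(X) = 2*X² (j(X) = (X² + X*X) + (-5 + 5) = (X² + X²) + 0 = 2*X² + 0 = 2*X²)
B = 1080 (B = 1025 + 55 = 1080)
W(f, G) = (18 + G)/(2*f) (W(f, G) = (G + 2*(-3)²)/(f + f) = (G + 2*9)/((2*f)) = (G + 18)*(1/(2*f)) = (18 + G)*(1/(2*f)) = (18 + G)/(2*f))
B*W(-6, 28) = 1080*((½)*(18 + 28)/(-6)) = 1080*((½)*(-⅙)*46) = 1080*(-23/6) = -4140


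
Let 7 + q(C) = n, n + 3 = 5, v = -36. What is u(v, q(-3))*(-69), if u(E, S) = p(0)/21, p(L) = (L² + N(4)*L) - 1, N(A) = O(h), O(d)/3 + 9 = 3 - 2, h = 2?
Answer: 23/7 ≈ 3.2857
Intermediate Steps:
O(d) = -24 (O(d) = -27 + 3*(3 - 2) = -27 + 3*1 = -27 + 3 = -24)
N(A) = -24
n = 2 (n = -3 + 5 = 2)
q(C) = -5 (q(C) = -7 + 2 = -5)
p(L) = -1 + L² - 24*L (p(L) = (L² - 24*L) - 1 = -1 + L² - 24*L)
u(E, S) = -1/21 (u(E, S) = (-1 + 0² - 24*0)/21 = (-1 + 0 + 0)*(1/21) = -1*1/21 = -1/21)
u(v, q(-3))*(-69) = -1/21*(-69) = 23/7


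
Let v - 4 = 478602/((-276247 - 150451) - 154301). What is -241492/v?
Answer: -70153305254/922697 ≈ -76031.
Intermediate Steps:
v = 1845394/580999 (v = 4 + 478602/((-276247 - 150451) - 154301) = 4 + 478602/(-426698 - 154301) = 4 + 478602/(-580999) = 4 + 478602*(-1/580999) = 4 - 478602/580999 = 1845394/580999 ≈ 3.1762)
-241492/v = -241492/1845394/580999 = -241492*580999/1845394 = -70153305254/922697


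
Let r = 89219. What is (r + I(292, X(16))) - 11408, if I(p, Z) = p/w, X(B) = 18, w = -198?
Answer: 7703143/99 ≈ 77810.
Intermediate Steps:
I(p, Z) = -p/198 (I(p, Z) = p/(-198) = p*(-1/198) = -p/198)
(r + I(292, X(16))) - 11408 = (89219 - 1/198*292) - 11408 = (89219 - 146/99) - 11408 = 8832535/99 - 11408 = 7703143/99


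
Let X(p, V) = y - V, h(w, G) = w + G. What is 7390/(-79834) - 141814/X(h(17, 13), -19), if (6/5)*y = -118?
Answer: 499455556/279419 ≈ 1787.5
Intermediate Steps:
h(w, G) = G + w
y = -295/3 (y = (5/6)*(-118) = -295/3 ≈ -98.333)
X(p, V) = -295/3 - V
7390/(-79834) - 141814/X(h(17, 13), -19) = 7390/(-79834) - 141814/(-295/3 - 1*(-19)) = 7390*(-1/79834) - 141814/(-295/3 + 19) = -3695/39917 - 141814/(-238/3) = -3695/39917 - 141814*(-3/238) = -3695/39917 + 12513/7 = 499455556/279419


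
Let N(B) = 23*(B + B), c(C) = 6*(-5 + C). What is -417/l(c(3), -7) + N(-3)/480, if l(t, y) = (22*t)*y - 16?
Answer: -9437/18320 ≈ -0.51512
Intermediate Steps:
c(C) = -30 + 6*C
l(t, y) = -16 + 22*t*y (l(t, y) = 22*t*y - 16 = -16 + 22*t*y)
N(B) = 46*B (N(B) = 23*(2*B) = 46*B)
-417/l(c(3), -7) + N(-3)/480 = -417/(-16 + 22*(-30 + 6*3)*(-7)) + (46*(-3))/480 = -417/(-16 + 22*(-30 + 18)*(-7)) - 138*1/480 = -417/(-16 + 22*(-12)*(-7)) - 23/80 = -417/(-16 + 1848) - 23/80 = -417/1832 - 23/80 = -9437/18320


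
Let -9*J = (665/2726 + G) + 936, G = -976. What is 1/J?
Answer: 8178/36125 ≈ 0.22638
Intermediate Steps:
J = 36125/8178 (J = -((665/2726 - 976) + 936)/9 = -(-2659911/2726 + 936)/9 = -1/9*(-108375/2726) = 36125/8178 ≈ 4.4173)
1/J = 1/(36125/8178) = 8178/36125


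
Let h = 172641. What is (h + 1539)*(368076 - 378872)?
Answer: -1880447280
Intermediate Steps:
(h + 1539)*(368076 - 378872) = (172641 + 1539)*(368076 - 378872) = 174180*(-10796) = -1880447280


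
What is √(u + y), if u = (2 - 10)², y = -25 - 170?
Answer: I*√131 ≈ 11.446*I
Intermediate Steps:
y = -195
u = 64 (u = (-8)² = 64)
√(u + y) = √(64 - 195) = √(-131) = I*√131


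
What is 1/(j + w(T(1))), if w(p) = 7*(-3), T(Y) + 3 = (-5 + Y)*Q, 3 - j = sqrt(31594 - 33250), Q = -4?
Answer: I/(6*(sqrt(46) - 3*I)) ≈ -0.0090909 + 0.020553*I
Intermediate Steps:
j = 3 - 6*I*sqrt(46) (j = 3 - sqrt(31594 - 33250) = 3 - sqrt(-1656) = 3 - 6*I*sqrt(46) ≈ 3.0 - 40.694*I)
T(Y) = 17 - 4*Y (T(Y) = -3 + (-5 + Y)*(-4) = -3 + (20 - 4*Y) = 17 - 4*Y)
w(p) = -21
1/(j + w(T(1))) = 1/((3 - 6*I*sqrt(46)) - 21) = 1/(-18 - 6*I*sqrt(46))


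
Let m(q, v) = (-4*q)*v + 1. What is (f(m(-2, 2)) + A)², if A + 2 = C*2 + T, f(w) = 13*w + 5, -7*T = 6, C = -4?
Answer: 2268036/49 ≈ 46286.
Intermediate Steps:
m(q, v) = 1 - 4*q*v (m(q, v) = -4*q*v + 1 = 1 - 4*q*v)
T = -6/7 (T = -⅐*6 = -6/7 ≈ -0.85714)
f(w) = 5 + 13*w
A = -76/7 (A = -2 + (-4*2 - 6/7) = -2 + (-8 - 6/7) = -2 - 62/7 = -76/7 ≈ -10.857)
(f(m(-2, 2)) + A)² = ((5 + 13*(1 - 4*(-2)*2)) - 76/7)² = ((5 + 13*(1 + 16)) - 76/7)² = ((5 + 13*17) - 76/7)² = ((5 + 221) - 76/7)² = (226 - 76/7)² = (1506/7)² = 2268036/49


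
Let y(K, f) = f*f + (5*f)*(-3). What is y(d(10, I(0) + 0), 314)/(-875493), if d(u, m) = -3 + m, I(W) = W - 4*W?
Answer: -93886/875493 ≈ -0.10724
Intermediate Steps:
I(W) = -3*W
y(K, f) = f² - 15*f
y(d(10, I(0) + 0), 314)/(-875493) = (314*(-15 + 314))/(-875493) = (314*299)*(-1/875493) = 93886*(-1/875493) = -93886/875493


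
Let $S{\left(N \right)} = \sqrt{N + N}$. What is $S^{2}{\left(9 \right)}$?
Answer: $18$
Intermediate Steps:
$S{\left(N \right)} = \sqrt{2} \sqrt{N}$ ($S{\left(N \right)} = \sqrt{2 N} = \sqrt{2} \sqrt{N}$)
$S^{2}{\left(9 \right)} = \left(\sqrt{2} \sqrt{9}\right)^{2} = \left(\sqrt{2} \cdot 3\right)^{2} = \left(3 \sqrt{2}\right)^{2} = 18$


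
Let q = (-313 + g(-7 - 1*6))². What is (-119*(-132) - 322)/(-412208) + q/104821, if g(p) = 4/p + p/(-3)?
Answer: 28700299983487/32859725651064 ≈ 0.87342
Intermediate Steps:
g(p) = 4/p - p/3 (g(p) = 4/p + p*(-⅓) = 4/p - p/3)
q = 145202500/1521 (q = (-313 + (4/(-7 - 1*6) - (-7 - 1*6)/3))² = (-313 + (4/(-7 - 6) - (-7 - 6)/3))² = (-313 + (4/(-13) - ⅓*(-13)))² = (-313 + (4*(-1/13) + 13/3))² = (-313 + (-4/13 + 13/3))² = (-313 + 157/39)² = (-12050/39)² = 145202500/1521 ≈ 95465.)
(-119*(-132) - 322)/(-412208) + q/104821 = (-119*(-132) - 322)/(-412208) + (145202500/1521)/104821 = (15708 - 322)*(-1/412208) + (145202500/1521)*(1/104821) = 15386*(-1/412208) + 145202500/159432741 = -7693/206104 + 145202500/159432741 = 28700299983487/32859725651064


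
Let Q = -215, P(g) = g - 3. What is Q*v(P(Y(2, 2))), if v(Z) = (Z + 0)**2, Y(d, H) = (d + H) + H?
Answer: -1935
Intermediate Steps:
Y(d, H) = d + 2*H (Y(d, H) = (H + d) + H = d + 2*H)
P(g) = -3 + g
v(Z) = Z**2
Q*v(P(Y(2, 2))) = -215*(-3 + (2 + 2*2))**2 = -215*(-3 + (2 + 4))**2 = -215*(-3 + 6)**2 = -215*3**2 = -215*9 = -1935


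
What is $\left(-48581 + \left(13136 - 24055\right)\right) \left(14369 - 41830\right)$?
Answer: $1633929500$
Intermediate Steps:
$\left(-48581 + \left(13136 - 24055\right)\right) \left(14369 - 41830\right) = \left(-48581 - 10919\right) \left(-27461\right) = \left(-59500\right) \left(-27461\right) = 1633929500$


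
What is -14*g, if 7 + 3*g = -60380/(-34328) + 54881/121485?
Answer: 713326439/31915845 ≈ 22.350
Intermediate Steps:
g = -101903777/63831690 (g = -7/3 + (-60380/(-34328) + 54881/121485)/3 = -7/3 + (-60380*(-1/34328) + 54881*(1/121485))/3 = -7/3 + (15095/8582 + 54881/121485)/3 = -7/3 + (1/3)*(47036833/21277230) = -7/3 + 47036833/63831690 = -101903777/63831690 ≈ -1.5964)
-14*g = -14*(-101903777/63831690) = 713326439/31915845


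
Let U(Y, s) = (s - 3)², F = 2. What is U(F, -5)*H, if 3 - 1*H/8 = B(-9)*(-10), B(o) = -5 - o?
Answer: 22016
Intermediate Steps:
H = 344 (H = 24 - 8*(-5 - 1*(-9))*(-10) = 24 - 8*(-5 + 9)*(-10) = 24 - 32*(-10) = 24 - 8*(-40) = 24 + 320 = 344)
U(Y, s) = (-3 + s)²
U(F, -5)*H = (-3 - 5)²*344 = (-8)²*344 = 64*344 = 22016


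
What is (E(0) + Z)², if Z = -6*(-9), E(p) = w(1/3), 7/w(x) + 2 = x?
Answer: 62001/25 ≈ 2480.0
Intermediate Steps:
w(x) = 7/(-2 + x)
E(p) = -21/5 (E(p) = 7/(-2 + 1/3) = 7/(-2 + ⅓) = 7/(-5/3) = 7*(-⅗) = -21/5)
Z = 54
(E(0) + Z)² = (-21/5 + 54)² = (249/5)² = 62001/25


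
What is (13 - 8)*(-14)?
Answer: -70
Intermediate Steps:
(13 - 8)*(-14) = 5*(-14) = -70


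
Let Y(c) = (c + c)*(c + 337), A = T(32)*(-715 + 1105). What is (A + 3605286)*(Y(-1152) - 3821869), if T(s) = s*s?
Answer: -7785468330414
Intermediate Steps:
T(s) = s²
A = 399360 (A = 32²*(-715 + 1105) = 1024*390 = 399360)
Y(c) = 2*c*(337 + c) (Y(c) = (2*c)*(337 + c) = 2*c*(337 + c))
(A + 3605286)*(Y(-1152) - 3821869) = (399360 + 3605286)*(2*(-1152)*(337 - 1152) - 3821869) = 4004646*(2*(-1152)*(-815) - 3821869) = 4004646*(1877760 - 3821869) = 4004646*(-1944109) = -7785468330414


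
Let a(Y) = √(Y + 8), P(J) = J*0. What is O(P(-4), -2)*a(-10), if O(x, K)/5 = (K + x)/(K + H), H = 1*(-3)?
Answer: 2*I*√2 ≈ 2.8284*I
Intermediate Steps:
H = -3
P(J) = 0
O(x, K) = 5*(K + x)/(-3 + K) (O(x, K) = 5*((K + x)/(K - 3)) = 5*((K + x)/(-3 + K)) = 5*(K + x)/(-3 + K))
a(Y) = √(8 + Y)
O(P(-4), -2)*a(-10) = (5*(-2 + 0)/(-3 - 2))*√(8 - 10) = (5*(-2)/(-5))*√(-2) = (5*(-⅕)*(-2))*(I*√2) = 2*(I*√2) = 2*I*√2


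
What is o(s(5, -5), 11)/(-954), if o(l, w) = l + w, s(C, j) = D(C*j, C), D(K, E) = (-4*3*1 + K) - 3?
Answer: 29/954 ≈ 0.030398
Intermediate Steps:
D(K, E) = -15 + K (D(K, E) = (-12*1 + K) - 3 = (-12 + K) - 3 = -15 + K)
s(C, j) = -15 + C*j
o(s(5, -5), 11)/(-954) = ((-15 + 5*(-5)) + 11)/(-954) = ((-15 - 25) + 11)*(-1/954) = (-40 + 11)*(-1/954) = -29*(-1/954) = 29/954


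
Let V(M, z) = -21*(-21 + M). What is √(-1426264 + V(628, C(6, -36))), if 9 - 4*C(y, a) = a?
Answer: I*√1439011 ≈ 1199.6*I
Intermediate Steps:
C(y, a) = 9/4 - a/4
V(M, z) = 441 - 21*M
√(-1426264 + V(628, C(6, -36))) = √(-1426264 + (441 - 21*628)) = √(-1426264 + (441 - 13188)) = √(-1426264 - 12747) = √(-1439011) = I*√1439011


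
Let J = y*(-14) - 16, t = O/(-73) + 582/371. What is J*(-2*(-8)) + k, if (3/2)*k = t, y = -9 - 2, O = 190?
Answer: 179341784/81249 ≈ 2207.3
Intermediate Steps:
y = -11
t = -28004/27083 (t = 190/(-73) + 582/371 = 190*(-1/73) + 582*(1/371) = -190/73 + 582/371 = -28004/27083 ≈ -1.0340)
k = -56008/81249 (k = (2/3)*(-28004/27083) = -56008/81249 ≈ -0.68934)
J = 138 (J = -11*(-14) - 16 = 154 - 16 = 138)
J*(-2*(-8)) + k = 138*(-2*(-8)) - 56008/81249 = 138*16 - 56008/81249 = 2208 - 56008/81249 = 179341784/81249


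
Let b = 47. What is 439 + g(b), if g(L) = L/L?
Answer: 440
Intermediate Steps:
g(L) = 1
439 + g(b) = 439 + 1 = 440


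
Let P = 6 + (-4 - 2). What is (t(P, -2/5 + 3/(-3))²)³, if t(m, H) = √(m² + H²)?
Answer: 117649/15625 ≈ 7.5295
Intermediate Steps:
P = 0 (P = 6 - 6 = 0)
t(m, H) = √(H² + m²)
(t(P, -2/5 + 3/(-3))²)³ = ((√((-2/5 + 3/(-3))² + 0²))²)³ = ((√((-2*⅕ + 3*(-⅓))² + 0))²)³ = ((√((-⅖ - 1)² + 0))²)³ = ((√((-7/5)² + 0))²)³ = ((√(49/25 + 0))²)³ = ((√(49/25))²)³ = ((7/5)²)³ = (49/25)³ = 117649/15625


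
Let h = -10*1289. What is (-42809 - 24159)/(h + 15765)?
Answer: -66968/2875 ≈ -23.293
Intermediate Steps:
h = -12890
(-42809 - 24159)/(h + 15765) = (-42809 - 24159)/(-12890 + 15765) = -66968/2875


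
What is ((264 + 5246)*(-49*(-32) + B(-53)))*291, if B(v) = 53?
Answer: 2599127610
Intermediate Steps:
((264 + 5246)*(-49*(-32) + B(-53)))*291 = ((264 + 5246)*(-49*(-32) + 53))*291 = (5510*(1568 + 53))*291 = (5510*1621)*291 = 8931710*291 = 2599127610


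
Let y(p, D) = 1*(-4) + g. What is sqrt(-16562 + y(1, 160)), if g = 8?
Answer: I*sqrt(16558) ≈ 128.68*I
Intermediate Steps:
y(p, D) = 4 (y(p, D) = 1*(-4) + 8 = -4 + 8 = 4)
sqrt(-16562 + y(1, 160)) = sqrt(-16562 + 4) = sqrt(-16558) = I*sqrt(16558)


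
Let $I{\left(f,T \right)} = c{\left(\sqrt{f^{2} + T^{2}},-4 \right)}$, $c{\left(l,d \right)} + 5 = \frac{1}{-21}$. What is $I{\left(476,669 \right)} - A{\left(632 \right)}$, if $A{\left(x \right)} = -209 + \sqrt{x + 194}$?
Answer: $\frac{4283}{21} - \sqrt{826} \approx 175.21$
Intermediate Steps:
$c{\left(l,d \right)} = - \frac{106}{21}$ ($c{\left(l,d \right)} = -5 + \frac{1}{-21} = -5 - \frac{1}{21} = - \frac{106}{21}$)
$I{\left(f,T \right)} = - \frac{106}{21}$
$A{\left(x \right)} = -209 + \sqrt{194 + x}$
$I{\left(476,669 \right)} - A{\left(632 \right)} = - \frac{106}{21} - \left(-209 + \sqrt{194 + 632}\right) = - \frac{106}{21} - \left(-209 + \sqrt{826}\right) = - \frac{106}{21} + \left(209 - \sqrt{826}\right) = \frac{4283}{21} - \sqrt{826}$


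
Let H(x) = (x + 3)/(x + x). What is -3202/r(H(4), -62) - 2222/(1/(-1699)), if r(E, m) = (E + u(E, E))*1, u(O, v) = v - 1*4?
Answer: 33989410/9 ≈ 3.7766e+6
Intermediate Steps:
u(O, v) = -4 + v (u(O, v) = v - 4 = -4 + v)
H(x) = (3 + x)/(2*x) (H(x) = (3 + x)/((2*x)) = (3 + x)*(1/(2*x)) = (3 + x)/(2*x))
r(E, m) = -4 + 2*E (r(E, m) = (E + (-4 + E))*1 = (-4 + 2*E)*1 = -4 + 2*E)
-3202/r(H(4), -62) - 2222/(1/(-1699)) = -3202/(-4 + 2*((½)*(3 + 4)/4)) - 2222/(1/(-1699)) = -3202/(-4 + 2*((½)*(¼)*7)) - 2222/(-1/1699) = -3202/(-4 + 2*(7/8)) - 2222*(-1699) = -3202/(-4 + 7/4) + 3775178 = -3202/(-9/4) + 3775178 = -3202*(-4/9) + 3775178 = 12808/9 + 3775178 = 33989410/9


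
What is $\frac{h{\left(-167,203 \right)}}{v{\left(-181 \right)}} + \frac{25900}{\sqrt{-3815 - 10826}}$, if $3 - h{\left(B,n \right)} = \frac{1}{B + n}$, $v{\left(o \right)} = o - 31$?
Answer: $- \frac{107}{7632} - \frac{25900 i}{121} \approx -0.01402 - 214.05 i$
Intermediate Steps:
$v{\left(o \right)} = -31 + o$
$h{\left(B,n \right)} = 3 - \frac{1}{B + n}$
$\frac{h{\left(-167,203 \right)}}{v{\left(-181 \right)}} + \frac{25900}{\sqrt{-3815 - 10826}} = \frac{\frac{1}{-167 + 203} \left(-1 + 3 \left(-167\right) + 3 \cdot 203\right)}{-31 - 181} + \frac{25900}{\sqrt{-3815 - 10826}} = \frac{\frac{1}{36} \left(-1 - 501 + 609\right)}{-212} + \frac{25900}{\sqrt{-14641}} = \frac{1}{36} \cdot 107 \left(- \frac{1}{212}\right) + \frac{25900}{121 i} = \frac{107}{36} \left(- \frac{1}{212}\right) + 25900 \left(- \frac{i}{121}\right) = - \frac{107}{7632} - \frac{25900 i}{121}$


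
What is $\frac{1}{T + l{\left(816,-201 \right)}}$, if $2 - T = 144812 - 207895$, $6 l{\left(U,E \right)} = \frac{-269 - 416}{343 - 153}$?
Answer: $\frac{228}{14383243} \approx 1.5852 \cdot 10^{-5}$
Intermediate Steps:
$l{\left(U,E \right)} = - \frac{137}{228}$ ($l{\left(U,E \right)} = \frac{\left(-269 - 416\right) \frac{1}{343 - 153}}{6} = \frac{\left(-685\right) \frac{1}{190}}{6} = \frac{1}{6} \left(- \frac{137}{38}\right) = - \frac{137}{228}$)
$T = 63085$ ($T = 2 - \left(144812 - 207895\right) = 2 - -63083 = 2 + 63083 = 63085$)
$\frac{1}{T + l{\left(816,-201 \right)}} = \frac{1}{63085 - \frac{137}{228}} = \frac{1}{\frac{14383243}{228}} = \frac{228}{14383243}$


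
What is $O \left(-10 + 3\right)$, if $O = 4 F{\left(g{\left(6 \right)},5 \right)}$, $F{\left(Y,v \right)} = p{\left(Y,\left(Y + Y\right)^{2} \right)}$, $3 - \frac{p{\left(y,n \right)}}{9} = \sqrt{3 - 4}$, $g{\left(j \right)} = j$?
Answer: $-756 + 252 i \approx -756.0 + 252.0 i$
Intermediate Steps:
$p{\left(y,n \right)} = 27 - 9 i$ ($p{\left(y,n \right)} = 27 - 9 \sqrt{3 - 4} = 27 - 9 \sqrt{-1} = 27 - 9 i$)
$F{\left(Y,v \right)} = 27 - 9 i$
$O = 108 - 36 i$ ($O = 4 \left(27 - 9 i\right) = 108 - 36 i \approx 108.0 - 36.0 i$)
$O \left(-10 + 3\right) = \left(108 - 36 i\right) \left(-10 + 3\right) = \left(108 - 36 i\right) \left(-7\right) = -756 + 252 i$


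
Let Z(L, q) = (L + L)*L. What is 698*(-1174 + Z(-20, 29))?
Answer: -261052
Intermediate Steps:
Z(L, q) = 2*L² (Z(L, q) = (2*L)*L = 2*L²)
698*(-1174 + Z(-20, 29)) = 698*(-1174 + 2*(-20)²) = 698*(-1174 + 2*400) = 698*(-1174 + 800) = 698*(-374) = -261052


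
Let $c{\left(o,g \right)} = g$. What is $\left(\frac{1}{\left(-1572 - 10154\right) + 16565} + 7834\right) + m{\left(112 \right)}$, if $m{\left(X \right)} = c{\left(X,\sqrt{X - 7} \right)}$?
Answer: $\frac{37908727}{4839} + \sqrt{105} \approx 7844.3$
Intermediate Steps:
$m{\left(X \right)} = \sqrt{-7 + X}$ ($m{\left(X \right)} = \sqrt{X - 7} = \sqrt{-7 + X}$)
$\left(\frac{1}{\left(-1572 - 10154\right) + 16565} + 7834\right) + m{\left(112 \right)} = \left(\frac{1}{\left(-1572 - 10154\right) + 16565} + 7834\right) + \sqrt{-7 + 112} = \left(\frac{1}{\left(-1572 - 10154\right) + 16565} + 7834\right) + \sqrt{105} = \left(\frac{1}{-11726 + 16565} + 7834\right) + \sqrt{105} = \left(\frac{1}{4839} + 7834\right) + \sqrt{105} = \frac{37908727}{4839} + \sqrt{105}$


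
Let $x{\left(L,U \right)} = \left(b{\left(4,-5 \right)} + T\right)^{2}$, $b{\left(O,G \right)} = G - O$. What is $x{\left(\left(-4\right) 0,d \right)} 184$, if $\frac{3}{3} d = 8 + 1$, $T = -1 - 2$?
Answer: $26496$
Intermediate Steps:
$T = -3$
$d = 9$ ($d = 8 + 1 = 9$)
$x{\left(L,U \right)} = 144$ ($x{\left(L,U \right)} = \left(\left(-5 - 4\right) - 3\right)^{2} = \left(-9 - 3\right)^{2} = \left(-12\right)^{2} = 144$)
$x{\left(\left(-4\right) 0,d \right)} 184 = 144 \cdot 184 = 26496$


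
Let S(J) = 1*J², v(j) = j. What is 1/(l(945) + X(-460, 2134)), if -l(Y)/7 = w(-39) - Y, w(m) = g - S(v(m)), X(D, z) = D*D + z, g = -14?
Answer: 1/231094 ≈ 4.3272e-6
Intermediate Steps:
X(D, z) = z + D² (X(D, z) = D² + z = z + D²)
S(J) = J²
w(m) = -14 - m²
l(Y) = 10745 + 7*Y (l(Y) = -7*((-14 - 1*(-39)²) - Y) = -7*((-14 - 1*1521) - Y) = -7*((-14 - 1521) - Y) = -7*(-1535 - Y) = 10745 + 7*Y)
1/(l(945) + X(-460, 2134)) = 1/((10745 + 7*945) + (2134 + (-460)²)) = 1/((10745 + 6615) + (2134 + 211600)) = 1/(17360 + 213734) = 1/231094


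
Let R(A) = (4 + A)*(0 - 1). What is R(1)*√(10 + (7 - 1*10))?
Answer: -5*√7 ≈ -13.229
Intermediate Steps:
R(A) = -4 - A (R(A) = (4 + A)*(-1) = -4 - A)
R(1)*√(10 + (7 - 1*10)) = (-4 - 1*1)*√(10 + (7 - 1*10)) = (-4 - 1)*√(10 + (7 - 10)) = -5*√(10 - 3) = -5*√7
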